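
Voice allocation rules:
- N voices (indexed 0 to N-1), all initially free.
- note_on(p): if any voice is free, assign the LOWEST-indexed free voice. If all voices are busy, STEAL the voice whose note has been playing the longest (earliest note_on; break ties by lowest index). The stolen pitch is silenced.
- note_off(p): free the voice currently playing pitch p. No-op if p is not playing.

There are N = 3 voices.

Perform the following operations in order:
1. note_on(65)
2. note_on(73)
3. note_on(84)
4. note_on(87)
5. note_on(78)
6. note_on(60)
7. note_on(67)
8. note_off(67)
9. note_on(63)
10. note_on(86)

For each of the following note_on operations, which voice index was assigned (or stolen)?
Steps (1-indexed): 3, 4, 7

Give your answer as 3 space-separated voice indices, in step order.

Answer: 2 0 0

Derivation:
Op 1: note_on(65): voice 0 is free -> assigned | voices=[65 - -]
Op 2: note_on(73): voice 1 is free -> assigned | voices=[65 73 -]
Op 3: note_on(84): voice 2 is free -> assigned | voices=[65 73 84]
Op 4: note_on(87): all voices busy, STEAL voice 0 (pitch 65, oldest) -> assign | voices=[87 73 84]
Op 5: note_on(78): all voices busy, STEAL voice 1 (pitch 73, oldest) -> assign | voices=[87 78 84]
Op 6: note_on(60): all voices busy, STEAL voice 2 (pitch 84, oldest) -> assign | voices=[87 78 60]
Op 7: note_on(67): all voices busy, STEAL voice 0 (pitch 87, oldest) -> assign | voices=[67 78 60]
Op 8: note_off(67): free voice 0 | voices=[- 78 60]
Op 9: note_on(63): voice 0 is free -> assigned | voices=[63 78 60]
Op 10: note_on(86): all voices busy, STEAL voice 1 (pitch 78, oldest) -> assign | voices=[63 86 60]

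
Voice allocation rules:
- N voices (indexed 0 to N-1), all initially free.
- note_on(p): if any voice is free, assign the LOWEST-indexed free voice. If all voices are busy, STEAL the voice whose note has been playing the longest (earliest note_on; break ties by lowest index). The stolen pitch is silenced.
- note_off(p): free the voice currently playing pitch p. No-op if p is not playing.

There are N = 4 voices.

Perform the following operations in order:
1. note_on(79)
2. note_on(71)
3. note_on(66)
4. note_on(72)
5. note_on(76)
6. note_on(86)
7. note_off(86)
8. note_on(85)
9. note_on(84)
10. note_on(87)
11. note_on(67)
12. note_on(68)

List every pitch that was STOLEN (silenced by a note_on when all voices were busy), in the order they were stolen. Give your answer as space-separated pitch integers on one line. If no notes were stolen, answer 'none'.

Answer: 79 71 66 72 76 85

Derivation:
Op 1: note_on(79): voice 0 is free -> assigned | voices=[79 - - -]
Op 2: note_on(71): voice 1 is free -> assigned | voices=[79 71 - -]
Op 3: note_on(66): voice 2 is free -> assigned | voices=[79 71 66 -]
Op 4: note_on(72): voice 3 is free -> assigned | voices=[79 71 66 72]
Op 5: note_on(76): all voices busy, STEAL voice 0 (pitch 79, oldest) -> assign | voices=[76 71 66 72]
Op 6: note_on(86): all voices busy, STEAL voice 1 (pitch 71, oldest) -> assign | voices=[76 86 66 72]
Op 7: note_off(86): free voice 1 | voices=[76 - 66 72]
Op 8: note_on(85): voice 1 is free -> assigned | voices=[76 85 66 72]
Op 9: note_on(84): all voices busy, STEAL voice 2 (pitch 66, oldest) -> assign | voices=[76 85 84 72]
Op 10: note_on(87): all voices busy, STEAL voice 3 (pitch 72, oldest) -> assign | voices=[76 85 84 87]
Op 11: note_on(67): all voices busy, STEAL voice 0 (pitch 76, oldest) -> assign | voices=[67 85 84 87]
Op 12: note_on(68): all voices busy, STEAL voice 1 (pitch 85, oldest) -> assign | voices=[67 68 84 87]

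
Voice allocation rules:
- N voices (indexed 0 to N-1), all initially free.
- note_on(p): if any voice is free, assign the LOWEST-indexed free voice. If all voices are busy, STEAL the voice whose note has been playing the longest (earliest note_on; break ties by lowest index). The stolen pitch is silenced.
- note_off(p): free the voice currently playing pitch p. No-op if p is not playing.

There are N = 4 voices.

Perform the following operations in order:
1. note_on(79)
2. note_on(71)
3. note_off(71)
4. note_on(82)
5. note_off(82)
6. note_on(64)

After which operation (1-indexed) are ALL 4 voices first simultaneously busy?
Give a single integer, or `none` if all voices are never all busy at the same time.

Op 1: note_on(79): voice 0 is free -> assigned | voices=[79 - - -]
Op 2: note_on(71): voice 1 is free -> assigned | voices=[79 71 - -]
Op 3: note_off(71): free voice 1 | voices=[79 - - -]
Op 4: note_on(82): voice 1 is free -> assigned | voices=[79 82 - -]
Op 5: note_off(82): free voice 1 | voices=[79 - - -]
Op 6: note_on(64): voice 1 is free -> assigned | voices=[79 64 - -]

Answer: none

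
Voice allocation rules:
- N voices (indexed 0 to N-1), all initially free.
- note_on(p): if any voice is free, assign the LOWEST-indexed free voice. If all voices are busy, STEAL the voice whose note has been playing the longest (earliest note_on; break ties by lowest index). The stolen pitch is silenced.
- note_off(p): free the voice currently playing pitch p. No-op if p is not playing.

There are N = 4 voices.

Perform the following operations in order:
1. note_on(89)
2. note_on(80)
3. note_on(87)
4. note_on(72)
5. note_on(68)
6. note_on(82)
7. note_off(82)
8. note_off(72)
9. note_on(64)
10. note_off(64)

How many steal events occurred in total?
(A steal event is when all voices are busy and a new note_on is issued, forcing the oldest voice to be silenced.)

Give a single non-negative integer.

Answer: 2

Derivation:
Op 1: note_on(89): voice 0 is free -> assigned | voices=[89 - - -]
Op 2: note_on(80): voice 1 is free -> assigned | voices=[89 80 - -]
Op 3: note_on(87): voice 2 is free -> assigned | voices=[89 80 87 -]
Op 4: note_on(72): voice 3 is free -> assigned | voices=[89 80 87 72]
Op 5: note_on(68): all voices busy, STEAL voice 0 (pitch 89, oldest) -> assign | voices=[68 80 87 72]
Op 6: note_on(82): all voices busy, STEAL voice 1 (pitch 80, oldest) -> assign | voices=[68 82 87 72]
Op 7: note_off(82): free voice 1 | voices=[68 - 87 72]
Op 8: note_off(72): free voice 3 | voices=[68 - 87 -]
Op 9: note_on(64): voice 1 is free -> assigned | voices=[68 64 87 -]
Op 10: note_off(64): free voice 1 | voices=[68 - 87 -]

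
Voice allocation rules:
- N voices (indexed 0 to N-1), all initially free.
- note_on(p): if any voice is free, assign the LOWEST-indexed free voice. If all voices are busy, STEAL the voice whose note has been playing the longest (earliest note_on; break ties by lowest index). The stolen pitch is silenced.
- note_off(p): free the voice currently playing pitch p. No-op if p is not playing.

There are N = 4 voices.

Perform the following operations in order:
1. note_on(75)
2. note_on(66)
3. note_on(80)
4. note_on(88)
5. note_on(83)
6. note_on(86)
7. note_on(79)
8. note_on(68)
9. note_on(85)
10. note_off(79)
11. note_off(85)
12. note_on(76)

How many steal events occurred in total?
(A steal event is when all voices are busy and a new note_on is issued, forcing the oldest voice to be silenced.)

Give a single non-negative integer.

Op 1: note_on(75): voice 0 is free -> assigned | voices=[75 - - -]
Op 2: note_on(66): voice 1 is free -> assigned | voices=[75 66 - -]
Op 3: note_on(80): voice 2 is free -> assigned | voices=[75 66 80 -]
Op 4: note_on(88): voice 3 is free -> assigned | voices=[75 66 80 88]
Op 5: note_on(83): all voices busy, STEAL voice 0 (pitch 75, oldest) -> assign | voices=[83 66 80 88]
Op 6: note_on(86): all voices busy, STEAL voice 1 (pitch 66, oldest) -> assign | voices=[83 86 80 88]
Op 7: note_on(79): all voices busy, STEAL voice 2 (pitch 80, oldest) -> assign | voices=[83 86 79 88]
Op 8: note_on(68): all voices busy, STEAL voice 3 (pitch 88, oldest) -> assign | voices=[83 86 79 68]
Op 9: note_on(85): all voices busy, STEAL voice 0 (pitch 83, oldest) -> assign | voices=[85 86 79 68]
Op 10: note_off(79): free voice 2 | voices=[85 86 - 68]
Op 11: note_off(85): free voice 0 | voices=[- 86 - 68]
Op 12: note_on(76): voice 0 is free -> assigned | voices=[76 86 - 68]

Answer: 5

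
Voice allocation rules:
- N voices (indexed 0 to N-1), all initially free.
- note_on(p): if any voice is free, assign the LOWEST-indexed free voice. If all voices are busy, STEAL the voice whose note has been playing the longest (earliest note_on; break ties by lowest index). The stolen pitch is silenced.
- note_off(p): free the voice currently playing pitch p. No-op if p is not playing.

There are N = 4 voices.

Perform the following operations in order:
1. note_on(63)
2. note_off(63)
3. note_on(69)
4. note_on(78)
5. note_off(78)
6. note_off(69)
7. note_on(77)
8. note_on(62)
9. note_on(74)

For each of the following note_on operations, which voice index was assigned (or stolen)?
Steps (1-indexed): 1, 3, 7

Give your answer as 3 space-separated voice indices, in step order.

Op 1: note_on(63): voice 0 is free -> assigned | voices=[63 - - -]
Op 2: note_off(63): free voice 0 | voices=[- - - -]
Op 3: note_on(69): voice 0 is free -> assigned | voices=[69 - - -]
Op 4: note_on(78): voice 1 is free -> assigned | voices=[69 78 - -]
Op 5: note_off(78): free voice 1 | voices=[69 - - -]
Op 6: note_off(69): free voice 0 | voices=[- - - -]
Op 7: note_on(77): voice 0 is free -> assigned | voices=[77 - - -]
Op 8: note_on(62): voice 1 is free -> assigned | voices=[77 62 - -]
Op 9: note_on(74): voice 2 is free -> assigned | voices=[77 62 74 -]

Answer: 0 0 0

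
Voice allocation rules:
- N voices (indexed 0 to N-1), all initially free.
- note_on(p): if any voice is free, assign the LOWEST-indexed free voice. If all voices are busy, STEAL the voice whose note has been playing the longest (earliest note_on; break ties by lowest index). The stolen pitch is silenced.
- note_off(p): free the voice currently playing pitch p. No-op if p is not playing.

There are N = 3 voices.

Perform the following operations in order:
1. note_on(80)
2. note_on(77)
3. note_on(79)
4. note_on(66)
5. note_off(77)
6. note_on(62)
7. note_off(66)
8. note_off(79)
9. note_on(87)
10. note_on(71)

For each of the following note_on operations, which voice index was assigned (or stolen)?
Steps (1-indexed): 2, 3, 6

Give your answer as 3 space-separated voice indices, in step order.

Op 1: note_on(80): voice 0 is free -> assigned | voices=[80 - -]
Op 2: note_on(77): voice 1 is free -> assigned | voices=[80 77 -]
Op 3: note_on(79): voice 2 is free -> assigned | voices=[80 77 79]
Op 4: note_on(66): all voices busy, STEAL voice 0 (pitch 80, oldest) -> assign | voices=[66 77 79]
Op 5: note_off(77): free voice 1 | voices=[66 - 79]
Op 6: note_on(62): voice 1 is free -> assigned | voices=[66 62 79]
Op 7: note_off(66): free voice 0 | voices=[- 62 79]
Op 8: note_off(79): free voice 2 | voices=[- 62 -]
Op 9: note_on(87): voice 0 is free -> assigned | voices=[87 62 -]
Op 10: note_on(71): voice 2 is free -> assigned | voices=[87 62 71]

Answer: 1 2 1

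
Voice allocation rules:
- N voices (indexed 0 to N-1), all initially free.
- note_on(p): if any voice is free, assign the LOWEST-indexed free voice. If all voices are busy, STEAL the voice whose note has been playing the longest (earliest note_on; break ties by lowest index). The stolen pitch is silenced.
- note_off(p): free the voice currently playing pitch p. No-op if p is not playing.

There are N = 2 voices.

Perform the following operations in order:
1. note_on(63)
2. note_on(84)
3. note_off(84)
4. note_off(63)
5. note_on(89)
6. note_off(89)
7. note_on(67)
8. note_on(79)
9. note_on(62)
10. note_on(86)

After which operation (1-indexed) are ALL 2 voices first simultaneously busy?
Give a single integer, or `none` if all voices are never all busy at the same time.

Op 1: note_on(63): voice 0 is free -> assigned | voices=[63 -]
Op 2: note_on(84): voice 1 is free -> assigned | voices=[63 84]
Op 3: note_off(84): free voice 1 | voices=[63 -]
Op 4: note_off(63): free voice 0 | voices=[- -]
Op 5: note_on(89): voice 0 is free -> assigned | voices=[89 -]
Op 6: note_off(89): free voice 0 | voices=[- -]
Op 7: note_on(67): voice 0 is free -> assigned | voices=[67 -]
Op 8: note_on(79): voice 1 is free -> assigned | voices=[67 79]
Op 9: note_on(62): all voices busy, STEAL voice 0 (pitch 67, oldest) -> assign | voices=[62 79]
Op 10: note_on(86): all voices busy, STEAL voice 1 (pitch 79, oldest) -> assign | voices=[62 86]

Answer: 2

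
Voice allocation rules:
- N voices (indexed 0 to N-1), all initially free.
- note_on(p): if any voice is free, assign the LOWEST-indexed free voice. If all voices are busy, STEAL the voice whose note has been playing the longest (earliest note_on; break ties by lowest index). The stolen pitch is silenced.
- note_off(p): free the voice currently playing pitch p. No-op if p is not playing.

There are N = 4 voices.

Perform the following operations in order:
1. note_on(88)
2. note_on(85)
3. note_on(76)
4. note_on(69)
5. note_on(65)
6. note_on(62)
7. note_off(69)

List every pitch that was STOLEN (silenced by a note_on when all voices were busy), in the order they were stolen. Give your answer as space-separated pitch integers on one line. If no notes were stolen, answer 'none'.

Op 1: note_on(88): voice 0 is free -> assigned | voices=[88 - - -]
Op 2: note_on(85): voice 1 is free -> assigned | voices=[88 85 - -]
Op 3: note_on(76): voice 2 is free -> assigned | voices=[88 85 76 -]
Op 4: note_on(69): voice 3 is free -> assigned | voices=[88 85 76 69]
Op 5: note_on(65): all voices busy, STEAL voice 0 (pitch 88, oldest) -> assign | voices=[65 85 76 69]
Op 6: note_on(62): all voices busy, STEAL voice 1 (pitch 85, oldest) -> assign | voices=[65 62 76 69]
Op 7: note_off(69): free voice 3 | voices=[65 62 76 -]

Answer: 88 85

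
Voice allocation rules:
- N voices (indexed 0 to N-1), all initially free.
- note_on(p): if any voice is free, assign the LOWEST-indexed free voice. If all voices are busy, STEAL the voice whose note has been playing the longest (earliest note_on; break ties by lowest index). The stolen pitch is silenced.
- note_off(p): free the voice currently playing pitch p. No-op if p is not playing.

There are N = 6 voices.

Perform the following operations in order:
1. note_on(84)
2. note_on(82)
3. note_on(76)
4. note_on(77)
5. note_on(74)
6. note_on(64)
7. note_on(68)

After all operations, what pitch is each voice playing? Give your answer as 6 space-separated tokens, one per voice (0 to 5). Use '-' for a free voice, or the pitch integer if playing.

Answer: 68 82 76 77 74 64

Derivation:
Op 1: note_on(84): voice 0 is free -> assigned | voices=[84 - - - - -]
Op 2: note_on(82): voice 1 is free -> assigned | voices=[84 82 - - - -]
Op 3: note_on(76): voice 2 is free -> assigned | voices=[84 82 76 - - -]
Op 4: note_on(77): voice 3 is free -> assigned | voices=[84 82 76 77 - -]
Op 5: note_on(74): voice 4 is free -> assigned | voices=[84 82 76 77 74 -]
Op 6: note_on(64): voice 5 is free -> assigned | voices=[84 82 76 77 74 64]
Op 7: note_on(68): all voices busy, STEAL voice 0 (pitch 84, oldest) -> assign | voices=[68 82 76 77 74 64]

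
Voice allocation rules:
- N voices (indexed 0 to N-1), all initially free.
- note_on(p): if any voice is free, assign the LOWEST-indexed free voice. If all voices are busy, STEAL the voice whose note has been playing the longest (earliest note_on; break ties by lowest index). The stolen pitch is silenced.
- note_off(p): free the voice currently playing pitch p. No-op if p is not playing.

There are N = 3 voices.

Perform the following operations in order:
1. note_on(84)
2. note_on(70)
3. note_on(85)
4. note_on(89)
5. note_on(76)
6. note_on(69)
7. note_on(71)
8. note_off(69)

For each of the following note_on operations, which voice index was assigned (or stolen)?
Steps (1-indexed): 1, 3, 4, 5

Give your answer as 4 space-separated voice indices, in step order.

Op 1: note_on(84): voice 0 is free -> assigned | voices=[84 - -]
Op 2: note_on(70): voice 1 is free -> assigned | voices=[84 70 -]
Op 3: note_on(85): voice 2 is free -> assigned | voices=[84 70 85]
Op 4: note_on(89): all voices busy, STEAL voice 0 (pitch 84, oldest) -> assign | voices=[89 70 85]
Op 5: note_on(76): all voices busy, STEAL voice 1 (pitch 70, oldest) -> assign | voices=[89 76 85]
Op 6: note_on(69): all voices busy, STEAL voice 2 (pitch 85, oldest) -> assign | voices=[89 76 69]
Op 7: note_on(71): all voices busy, STEAL voice 0 (pitch 89, oldest) -> assign | voices=[71 76 69]
Op 8: note_off(69): free voice 2 | voices=[71 76 -]

Answer: 0 2 0 1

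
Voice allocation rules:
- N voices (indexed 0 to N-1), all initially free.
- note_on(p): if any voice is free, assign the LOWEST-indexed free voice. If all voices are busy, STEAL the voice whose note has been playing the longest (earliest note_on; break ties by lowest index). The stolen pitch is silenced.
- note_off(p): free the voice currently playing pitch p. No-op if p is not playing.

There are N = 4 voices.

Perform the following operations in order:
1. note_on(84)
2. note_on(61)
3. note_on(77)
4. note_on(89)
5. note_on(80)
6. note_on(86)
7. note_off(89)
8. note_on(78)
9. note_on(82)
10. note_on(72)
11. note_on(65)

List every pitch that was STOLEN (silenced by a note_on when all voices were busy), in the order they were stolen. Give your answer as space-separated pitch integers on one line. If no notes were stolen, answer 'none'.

Answer: 84 61 77 80 86

Derivation:
Op 1: note_on(84): voice 0 is free -> assigned | voices=[84 - - -]
Op 2: note_on(61): voice 1 is free -> assigned | voices=[84 61 - -]
Op 3: note_on(77): voice 2 is free -> assigned | voices=[84 61 77 -]
Op 4: note_on(89): voice 3 is free -> assigned | voices=[84 61 77 89]
Op 5: note_on(80): all voices busy, STEAL voice 0 (pitch 84, oldest) -> assign | voices=[80 61 77 89]
Op 6: note_on(86): all voices busy, STEAL voice 1 (pitch 61, oldest) -> assign | voices=[80 86 77 89]
Op 7: note_off(89): free voice 3 | voices=[80 86 77 -]
Op 8: note_on(78): voice 3 is free -> assigned | voices=[80 86 77 78]
Op 9: note_on(82): all voices busy, STEAL voice 2 (pitch 77, oldest) -> assign | voices=[80 86 82 78]
Op 10: note_on(72): all voices busy, STEAL voice 0 (pitch 80, oldest) -> assign | voices=[72 86 82 78]
Op 11: note_on(65): all voices busy, STEAL voice 1 (pitch 86, oldest) -> assign | voices=[72 65 82 78]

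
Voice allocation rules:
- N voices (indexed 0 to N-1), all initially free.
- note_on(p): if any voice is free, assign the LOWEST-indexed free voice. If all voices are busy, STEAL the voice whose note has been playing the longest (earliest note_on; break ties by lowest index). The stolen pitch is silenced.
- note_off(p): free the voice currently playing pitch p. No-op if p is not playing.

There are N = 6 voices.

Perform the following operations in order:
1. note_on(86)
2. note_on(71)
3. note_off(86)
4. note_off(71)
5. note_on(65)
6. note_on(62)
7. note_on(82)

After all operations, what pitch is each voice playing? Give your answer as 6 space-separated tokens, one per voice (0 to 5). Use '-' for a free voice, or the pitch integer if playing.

Op 1: note_on(86): voice 0 is free -> assigned | voices=[86 - - - - -]
Op 2: note_on(71): voice 1 is free -> assigned | voices=[86 71 - - - -]
Op 3: note_off(86): free voice 0 | voices=[- 71 - - - -]
Op 4: note_off(71): free voice 1 | voices=[- - - - - -]
Op 5: note_on(65): voice 0 is free -> assigned | voices=[65 - - - - -]
Op 6: note_on(62): voice 1 is free -> assigned | voices=[65 62 - - - -]
Op 7: note_on(82): voice 2 is free -> assigned | voices=[65 62 82 - - -]

Answer: 65 62 82 - - -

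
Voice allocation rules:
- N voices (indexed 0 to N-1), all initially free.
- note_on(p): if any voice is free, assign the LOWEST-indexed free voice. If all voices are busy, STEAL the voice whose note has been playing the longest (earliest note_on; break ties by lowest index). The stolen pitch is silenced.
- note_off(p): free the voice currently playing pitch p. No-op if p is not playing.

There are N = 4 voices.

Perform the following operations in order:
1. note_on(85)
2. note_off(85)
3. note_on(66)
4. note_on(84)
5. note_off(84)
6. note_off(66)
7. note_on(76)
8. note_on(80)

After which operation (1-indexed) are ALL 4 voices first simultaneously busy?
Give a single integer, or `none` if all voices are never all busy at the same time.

Op 1: note_on(85): voice 0 is free -> assigned | voices=[85 - - -]
Op 2: note_off(85): free voice 0 | voices=[- - - -]
Op 3: note_on(66): voice 0 is free -> assigned | voices=[66 - - -]
Op 4: note_on(84): voice 1 is free -> assigned | voices=[66 84 - -]
Op 5: note_off(84): free voice 1 | voices=[66 - - -]
Op 6: note_off(66): free voice 0 | voices=[- - - -]
Op 7: note_on(76): voice 0 is free -> assigned | voices=[76 - - -]
Op 8: note_on(80): voice 1 is free -> assigned | voices=[76 80 - -]

Answer: none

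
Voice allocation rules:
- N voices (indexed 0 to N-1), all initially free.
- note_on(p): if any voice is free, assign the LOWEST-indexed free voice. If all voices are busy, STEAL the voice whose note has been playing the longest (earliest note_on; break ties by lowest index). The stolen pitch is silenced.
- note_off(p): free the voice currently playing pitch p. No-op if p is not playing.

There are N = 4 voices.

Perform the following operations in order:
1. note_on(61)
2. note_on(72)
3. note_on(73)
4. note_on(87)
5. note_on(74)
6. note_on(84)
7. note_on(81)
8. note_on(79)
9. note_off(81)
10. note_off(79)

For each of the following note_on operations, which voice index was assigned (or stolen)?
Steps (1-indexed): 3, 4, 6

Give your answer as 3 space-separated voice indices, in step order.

Op 1: note_on(61): voice 0 is free -> assigned | voices=[61 - - -]
Op 2: note_on(72): voice 1 is free -> assigned | voices=[61 72 - -]
Op 3: note_on(73): voice 2 is free -> assigned | voices=[61 72 73 -]
Op 4: note_on(87): voice 3 is free -> assigned | voices=[61 72 73 87]
Op 5: note_on(74): all voices busy, STEAL voice 0 (pitch 61, oldest) -> assign | voices=[74 72 73 87]
Op 6: note_on(84): all voices busy, STEAL voice 1 (pitch 72, oldest) -> assign | voices=[74 84 73 87]
Op 7: note_on(81): all voices busy, STEAL voice 2 (pitch 73, oldest) -> assign | voices=[74 84 81 87]
Op 8: note_on(79): all voices busy, STEAL voice 3 (pitch 87, oldest) -> assign | voices=[74 84 81 79]
Op 9: note_off(81): free voice 2 | voices=[74 84 - 79]
Op 10: note_off(79): free voice 3 | voices=[74 84 - -]

Answer: 2 3 1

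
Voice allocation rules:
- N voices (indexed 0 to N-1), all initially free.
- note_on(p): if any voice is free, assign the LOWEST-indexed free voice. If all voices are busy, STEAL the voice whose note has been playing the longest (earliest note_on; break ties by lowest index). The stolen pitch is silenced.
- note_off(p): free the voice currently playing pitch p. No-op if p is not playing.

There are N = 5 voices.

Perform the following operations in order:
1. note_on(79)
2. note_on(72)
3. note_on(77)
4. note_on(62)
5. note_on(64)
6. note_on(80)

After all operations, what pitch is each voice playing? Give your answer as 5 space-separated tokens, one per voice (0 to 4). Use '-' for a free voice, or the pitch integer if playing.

Answer: 80 72 77 62 64

Derivation:
Op 1: note_on(79): voice 0 is free -> assigned | voices=[79 - - - -]
Op 2: note_on(72): voice 1 is free -> assigned | voices=[79 72 - - -]
Op 3: note_on(77): voice 2 is free -> assigned | voices=[79 72 77 - -]
Op 4: note_on(62): voice 3 is free -> assigned | voices=[79 72 77 62 -]
Op 5: note_on(64): voice 4 is free -> assigned | voices=[79 72 77 62 64]
Op 6: note_on(80): all voices busy, STEAL voice 0 (pitch 79, oldest) -> assign | voices=[80 72 77 62 64]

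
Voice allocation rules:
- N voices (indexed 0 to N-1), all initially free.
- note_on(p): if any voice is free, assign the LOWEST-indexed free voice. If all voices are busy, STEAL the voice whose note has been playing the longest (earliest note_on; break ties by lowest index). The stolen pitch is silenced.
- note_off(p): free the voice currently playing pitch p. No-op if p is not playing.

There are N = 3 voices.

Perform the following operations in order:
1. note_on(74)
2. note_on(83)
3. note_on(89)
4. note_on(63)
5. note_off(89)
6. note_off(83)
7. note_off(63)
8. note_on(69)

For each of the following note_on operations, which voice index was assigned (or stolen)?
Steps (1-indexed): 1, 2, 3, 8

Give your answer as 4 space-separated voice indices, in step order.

Op 1: note_on(74): voice 0 is free -> assigned | voices=[74 - -]
Op 2: note_on(83): voice 1 is free -> assigned | voices=[74 83 -]
Op 3: note_on(89): voice 2 is free -> assigned | voices=[74 83 89]
Op 4: note_on(63): all voices busy, STEAL voice 0 (pitch 74, oldest) -> assign | voices=[63 83 89]
Op 5: note_off(89): free voice 2 | voices=[63 83 -]
Op 6: note_off(83): free voice 1 | voices=[63 - -]
Op 7: note_off(63): free voice 0 | voices=[- - -]
Op 8: note_on(69): voice 0 is free -> assigned | voices=[69 - -]

Answer: 0 1 2 0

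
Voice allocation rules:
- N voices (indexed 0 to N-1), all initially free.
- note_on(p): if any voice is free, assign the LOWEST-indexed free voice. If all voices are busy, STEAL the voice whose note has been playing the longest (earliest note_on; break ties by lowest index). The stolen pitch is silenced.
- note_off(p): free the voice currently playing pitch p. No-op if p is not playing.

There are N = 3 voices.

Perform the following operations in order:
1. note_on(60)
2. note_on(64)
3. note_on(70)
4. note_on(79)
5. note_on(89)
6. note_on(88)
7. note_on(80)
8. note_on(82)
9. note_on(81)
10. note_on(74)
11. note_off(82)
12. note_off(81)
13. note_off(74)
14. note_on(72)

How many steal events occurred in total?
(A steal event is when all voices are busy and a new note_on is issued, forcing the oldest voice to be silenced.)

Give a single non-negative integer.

Answer: 7

Derivation:
Op 1: note_on(60): voice 0 is free -> assigned | voices=[60 - -]
Op 2: note_on(64): voice 1 is free -> assigned | voices=[60 64 -]
Op 3: note_on(70): voice 2 is free -> assigned | voices=[60 64 70]
Op 4: note_on(79): all voices busy, STEAL voice 0 (pitch 60, oldest) -> assign | voices=[79 64 70]
Op 5: note_on(89): all voices busy, STEAL voice 1 (pitch 64, oldest) -> assign | voices=[79 89 70]
Op 6: note_on(88): all voices busy, STEAL voice 2 (pitch 70, oldest) -> assign | voices=[79 89 88]
Op 7: note_on(80): all voices busy, STEAL voice 0 (pitch 79, oldest) -> assign | voices=[80 89 88]
Op 8: note_on(82): all voices busy, STEAL voice 1 (pitch 89, oldest) -> assign | voices=[80 82 88]
Op 9: note_on(81): all voices busy, STEAL voice 2 (pitch 88, oldest) -> assign | voices=[80 82 81]
Op 10: note_on(74): all voices busy, STEAL voice 0 (pitch 80, oldest) -> assign | voices=[74 82 81]
Op 11: note_off(82): free voice 1 | voices=[74 - 81]
Op 12: note_off(81): free voice 2 | voices=[74 - -]
Op 13: note_off(74): free voice 0 | voices=[- - -]
Op 14: note_on(72): voice 0 is free -> assigned | voices=[72 - -]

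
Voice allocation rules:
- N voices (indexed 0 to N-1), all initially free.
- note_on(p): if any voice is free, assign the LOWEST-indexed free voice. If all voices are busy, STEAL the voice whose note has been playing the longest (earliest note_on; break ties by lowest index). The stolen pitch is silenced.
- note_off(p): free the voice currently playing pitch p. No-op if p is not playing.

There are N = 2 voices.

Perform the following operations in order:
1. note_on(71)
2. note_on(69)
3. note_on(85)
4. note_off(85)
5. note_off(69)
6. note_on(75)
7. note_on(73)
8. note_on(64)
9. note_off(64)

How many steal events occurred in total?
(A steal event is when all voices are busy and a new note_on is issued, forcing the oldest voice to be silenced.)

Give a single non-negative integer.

Answer: 2

Derivation:
Op 1: note_on(71): voice 0 is free -> assigned | voices=[71 -]
Op 2: note_on(69): voice 1 is free -> assigned | voices=[71 69]
Op 3: note_on(85): all voices busy, STEAL voice 0 (pitch 71, oldest) -> assign | voices=[85 69]
Op 4: note_off(85): free voice 0 | voices=[- 69]
Op 5: note_off(69): free voice 1 | voices=[- -]
Op 6: note_on(75): voice 0 is free -> assigned | voices=[75 -]
Op 7: note_on(73): voice 1 is free -> assigned | voices=[75 73]
Op 8: note_on(64): all voices busy, STEAL voice 0 (pitch 75, oldest) -> assign | voices=[64 73]
Op 9: note_off(64): free voice 0 | voices=[- 73]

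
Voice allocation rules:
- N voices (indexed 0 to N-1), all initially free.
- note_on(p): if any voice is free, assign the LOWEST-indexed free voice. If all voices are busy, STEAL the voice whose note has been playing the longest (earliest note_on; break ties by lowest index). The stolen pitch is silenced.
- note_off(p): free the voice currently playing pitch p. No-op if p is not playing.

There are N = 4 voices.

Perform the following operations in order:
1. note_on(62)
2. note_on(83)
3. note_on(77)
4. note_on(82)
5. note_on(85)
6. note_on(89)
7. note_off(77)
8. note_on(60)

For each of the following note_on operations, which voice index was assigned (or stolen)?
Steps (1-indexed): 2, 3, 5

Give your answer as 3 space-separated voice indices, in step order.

Answer: 1 2 0

Derivation:
Op 1: note_on(62): voice 0 is free -> assigned | voices=[62 - - -]
Op 2: note_on(83): voice 1 is free -> assigned | voices=[62 83 - -]
Op 3: note_on(77): voice 2 is free -> assigned | voices=[62 83 77 -]
Op 4: note_on(82): voice 3 is free -> assigned | voices=[62 83 77 82]
Op 5: note_on(85): all voices busy, STEAL voice 0 (pitch 62, oldest) -> assign | voices=[85 83 77 82]
Op 6: note_on(89): all voices busy, STEAL voice 1 (pitch 83, oldest) -> assign | voices=[85 89 77 82]
Op 7: note_off(77): free voice 2 | voices=[85 89 - 82]
Op 8: note_on(60): voice 2 is free -> assigned | voices=[85 89 60 82]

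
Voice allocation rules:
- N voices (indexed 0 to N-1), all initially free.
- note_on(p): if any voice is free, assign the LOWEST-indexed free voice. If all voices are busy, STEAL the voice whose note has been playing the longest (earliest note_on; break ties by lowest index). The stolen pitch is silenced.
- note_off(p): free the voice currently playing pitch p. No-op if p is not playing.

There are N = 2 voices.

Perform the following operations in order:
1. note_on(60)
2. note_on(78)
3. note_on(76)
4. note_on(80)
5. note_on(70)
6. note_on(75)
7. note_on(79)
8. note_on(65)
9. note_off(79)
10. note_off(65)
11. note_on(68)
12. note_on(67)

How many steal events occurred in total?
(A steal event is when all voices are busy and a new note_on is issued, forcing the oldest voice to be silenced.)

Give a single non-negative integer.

Op 1: note_on(60): voice 0 is free -> assigned | voices=[60 -]
Op 2: note_on(78): voice 1 is free -> assigned | voices=[60 78]
Op 3: note_on(76): all voices busy, STEAL voice 0 (pitch 60, oldest) -> assign | voices=[76 78]
Op 4: note_on(80): all voices busy, STEAL voice 1 (pitch 78, oldest) -> assign | voices=[76 80]
Op 5: note_on(70): all voices busy, STEAL voice 0 (pitch 76, oldest) -> assign | voices=[70 80]
Op 6: note_on(75): all voices busy, STEAL voice 1 (pitch 80, oldest) -> assign | voices=[70 75]
Op 7: note_on(79): all voices busy, STEAL voice 0 (pitch 70, oldest) -> assign | voices=[79 75]
Op 8: note_on(65): all voices busy, STEAL voice 1 (pitch 75, oldest) -> assign | voices=[79 65]
Op 9: note_off(79): free voice 0 | voices=[- 65]
Op 10: note_off(65): free voice 1 | voices=[- -]
Op 11: note_on(68): voice 0 is free -> assigned | voices=[68 -]
Op 12: note_on(67): voice 1 is free -> assigned | voices=[68 67]

Answer: 6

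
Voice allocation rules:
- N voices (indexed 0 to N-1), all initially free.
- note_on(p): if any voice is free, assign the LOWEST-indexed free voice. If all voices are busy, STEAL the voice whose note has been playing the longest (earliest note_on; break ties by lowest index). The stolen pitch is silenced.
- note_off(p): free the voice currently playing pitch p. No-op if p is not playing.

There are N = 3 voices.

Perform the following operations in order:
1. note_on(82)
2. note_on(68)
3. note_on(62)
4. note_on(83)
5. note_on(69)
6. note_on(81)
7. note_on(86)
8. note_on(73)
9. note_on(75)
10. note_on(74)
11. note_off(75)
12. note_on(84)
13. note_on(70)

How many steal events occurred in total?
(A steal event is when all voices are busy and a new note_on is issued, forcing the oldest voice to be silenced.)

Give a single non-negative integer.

Op 1: note_on(82): voice 0 is free -> assigned | voices=[82 - -]
Op 2: note_on(68): voice 1 is free -> assigned | voices=[82 68 -]
Op 3: note_on(62): voice 2 is free -> assigned | voices=[82 68 62]
Op 4: note_on(83): all voices busy, STEAL voice 0 (pitch 82, oldest) -> assign | voices=[83 68 62]
Op 5: note_on(69): all voices busy, STEAL voice 1 (pitch 68, oldest) -> assign | voices=[83 69 62]
Op 6: note_on(81): all voices busy, STEAL voice 2 (pitch 62, oldest) -> assign | voices=[83 69 81]
Op 7: note_on(86): all voices busy, STEAL voice 0 (pitch 83, oldest) -> assign | voices=[86 69 81]
Op 8: note_on(73): all voices busy, STEAL voice 1 (pitch 69, oldest) -> assign | voices=[86 73 81]
Op 9: note_on(75): all voices busy, STEAL voice 2 (pitch 81, oldest) -> assign | voices=[86 73 75]
Op 10: note_on(74): all voices busy, STEAL voice 0 (pitch 86, oldest) -> assign | voices=[74 73 75]
Op 11: note_off(75): free voice 2 | voices=[74 73 -]
Op 12: note_on(84): voice 2 is free -> assigned | voices=[74 73 84]
Op 13: note_on(70): all voices busy, STEAL voice 1 (pitch 73, oldest) -> assign | voices=[74 70 84]

Answer: 8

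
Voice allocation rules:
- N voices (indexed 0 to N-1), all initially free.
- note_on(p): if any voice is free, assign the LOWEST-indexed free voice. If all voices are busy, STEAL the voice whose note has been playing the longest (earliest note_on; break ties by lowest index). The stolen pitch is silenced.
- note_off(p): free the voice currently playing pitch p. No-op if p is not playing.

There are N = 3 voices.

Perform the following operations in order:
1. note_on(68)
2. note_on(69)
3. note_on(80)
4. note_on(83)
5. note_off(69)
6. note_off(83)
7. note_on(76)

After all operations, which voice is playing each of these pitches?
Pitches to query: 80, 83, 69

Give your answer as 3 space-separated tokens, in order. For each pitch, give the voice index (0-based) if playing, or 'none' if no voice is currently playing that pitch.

Op 1: note_on(68): voice 0 is free -> assigned | voices=[68 - -]
Op 2: note_on(69): voice 1 is free -> assigned | voices=[68 69 -]
Op 3: note_on(80): voice 2 is free -> assigned | voices=[68 69 80]
Op 4: note_on(83): all voices busy, STEAL voice 0 (pitch 68, oldest) -> assign | voices=[83 69 80]
Op 5: note_off(69): free voice 1 | voices=[83 - 80]
Op 6: note_off(83): free voice 0 | voices=[- - 80]
Op 7: note_on(76): voice 0 is free -> assigned | voices=[76 - 80]

Answer: 2 none none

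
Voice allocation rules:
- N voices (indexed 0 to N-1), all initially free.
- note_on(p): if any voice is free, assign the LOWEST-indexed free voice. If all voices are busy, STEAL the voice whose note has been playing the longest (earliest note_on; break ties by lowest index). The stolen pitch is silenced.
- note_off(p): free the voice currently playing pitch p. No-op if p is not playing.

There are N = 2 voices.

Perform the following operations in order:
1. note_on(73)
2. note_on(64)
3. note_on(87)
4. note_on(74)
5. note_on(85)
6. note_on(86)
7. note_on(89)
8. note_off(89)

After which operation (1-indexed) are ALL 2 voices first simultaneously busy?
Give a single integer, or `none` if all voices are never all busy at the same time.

Answer: 2

Derivation:
Op 1: note_on(73): voice 0 is free -> assigned | voices=[73 -]
Op 2: note_on(64): voice 1 is free -> assigned | voices=[73 64]
Op 3: note_on(87): all voices busy, STEAL voice 0 (pitch 73, oldest) -> assign | voices=[87 64]
Op 4: note_on(74): all voices busy, STEAL voice 1 (pitch 64, oldest) -> assign | voices=[87 74]
Op 5: note_on(85): all voices busy, STEAL voice 0 (pitch 87, oldest) -> assign | voices=[85 74]
Op 6: note_on(86): all voices busy, STEAL voice 1 (pitch 74, oldest) -> assign | voices=[85 86]
Op 7: note_on(89): all voices busy, STEAL voice 0 (pitch 85, oldest) -> assign | voices=[89 86]
Op 8: note_off(89): free voice 0 | voices=[- 86]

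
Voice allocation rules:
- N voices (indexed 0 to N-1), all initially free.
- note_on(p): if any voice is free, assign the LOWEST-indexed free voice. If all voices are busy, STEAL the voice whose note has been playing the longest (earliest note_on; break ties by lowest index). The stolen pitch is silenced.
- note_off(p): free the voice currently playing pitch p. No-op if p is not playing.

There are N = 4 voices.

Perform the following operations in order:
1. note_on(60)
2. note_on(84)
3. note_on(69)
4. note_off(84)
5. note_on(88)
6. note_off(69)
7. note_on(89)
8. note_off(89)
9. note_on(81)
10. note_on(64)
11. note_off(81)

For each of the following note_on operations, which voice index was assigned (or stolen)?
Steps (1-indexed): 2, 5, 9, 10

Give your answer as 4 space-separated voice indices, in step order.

Op 1: note_on(60): voice 0 is free -> assigned | voices=[60 - - -]
Op 2: note_on(84): voice 1 is free -> assigned | voices=[60 84 - -]
Op 3: note_on(69): voice 2 is free -> assigned | voices=[60 84 69 -]
Op 4: note_off(84): free voice 1 | voices=[60 - 69 -]
Op 5: note_on(88): voice 1 is free -> assigned | voices=[60 88 69 -]
Op 6: note_off(69): free voice 2 | voices=[60 88 - -]
Op 7: note_on(89): voice 2 is free -> assigned | voices=[60 88 89 -]
Op 8: note_off(89): free voice 2 | voices=[60 88 - -]
Op 9: note_on(81): voice 2 is free -> assigned | voices=[60 88 81 -]
Op 10: note_on(64): voice 3 is free -> assigned | voices=[60 88 81 64]
Op 11: note_off(81): free voice 2 | voices=[60 88 - 64]

Answer: 1 1 2 3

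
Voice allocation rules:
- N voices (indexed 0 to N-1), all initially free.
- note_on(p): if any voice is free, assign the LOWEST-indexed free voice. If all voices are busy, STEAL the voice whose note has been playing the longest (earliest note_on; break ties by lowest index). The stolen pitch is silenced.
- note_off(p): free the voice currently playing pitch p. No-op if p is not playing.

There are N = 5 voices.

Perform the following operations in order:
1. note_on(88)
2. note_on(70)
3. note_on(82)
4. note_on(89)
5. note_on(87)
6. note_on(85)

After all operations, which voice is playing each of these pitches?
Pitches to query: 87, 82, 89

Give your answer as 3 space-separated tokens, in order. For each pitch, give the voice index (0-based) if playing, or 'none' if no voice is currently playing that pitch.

Answer: 4 2 3

Derivation:
Op 1: note_on(88): voice 0 is free -> assigned | voices=[88 - - - -]
Op 2: note_on(70): voice 1 is free -> assigned | voices=[88 70 - - -]
Op 3: note_on(82): voice 2 is free -> assigned | voices=[88 70 82 - -]
Op 4: note_on(89): voice 3 is free -> assigned | voices=[88 70 82 89 -]
Op 5: note_on(87): voice 4 is free -> assigned | voices=[88 70 82 89 87]
Op 6: note_on(85): all voices busy, STEAL voice 0 (pitch 88, oldest) -> assign | voices=[85 70 82 89 87]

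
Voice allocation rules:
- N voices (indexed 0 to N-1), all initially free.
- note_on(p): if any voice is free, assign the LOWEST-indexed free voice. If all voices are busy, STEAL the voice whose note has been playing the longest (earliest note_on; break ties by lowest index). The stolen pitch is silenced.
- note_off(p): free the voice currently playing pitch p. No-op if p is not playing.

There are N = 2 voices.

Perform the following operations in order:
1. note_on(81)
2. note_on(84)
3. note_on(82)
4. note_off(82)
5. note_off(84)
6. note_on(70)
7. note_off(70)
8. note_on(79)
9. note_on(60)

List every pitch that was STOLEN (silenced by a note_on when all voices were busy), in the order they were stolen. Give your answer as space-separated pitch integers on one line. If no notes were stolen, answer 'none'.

Answer: 81

Derivation:
Op 1: note_on(81): voice 0 is free -> assigned | voices=[81 -]
Op 2: note_on(84): voice 1 is free -> assigned | voices=[81 84]
Op 3: note_on(82): all voices busy, STEAL voice 0 (pitch 81, oldest) -> assign | voices=[82 84]
Op 4: note_off(82): free voice 0 | voices=[- 84]
Op 5: note_off(84): free voice 1 | voices=[- -]
Op 6: note_on(70): voice 0 is free -> assigned | voices=[70 -]
Op 7: note_off(70): free voice 0 | voices=[- -]
Op 8: note_on(79): voice 0 is free -> assigned | voices=[79 -]
Op 9: note_on(60): voice 1 is free -> assigned | voices=[79 60]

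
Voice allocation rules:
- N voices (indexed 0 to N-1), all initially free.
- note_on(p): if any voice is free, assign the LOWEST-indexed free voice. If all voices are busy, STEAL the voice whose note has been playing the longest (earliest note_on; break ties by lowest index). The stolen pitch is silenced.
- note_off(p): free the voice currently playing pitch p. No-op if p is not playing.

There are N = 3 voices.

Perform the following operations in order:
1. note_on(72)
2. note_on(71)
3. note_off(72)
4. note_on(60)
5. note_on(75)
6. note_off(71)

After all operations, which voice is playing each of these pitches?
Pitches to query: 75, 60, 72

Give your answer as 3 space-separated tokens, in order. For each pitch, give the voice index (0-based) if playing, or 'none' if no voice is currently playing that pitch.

Answer: 2 0 none

Derivation:
Op 1: note_on(72): voice 0 is free -> assigned | voices=[72 - -]
Op 2: note_on(71): voice 1 is free -> assigned | voices=[72 71 -]
Op 3: note_off(72): free voice 0 | voices=[- 71 -]
Op 4: note_on(60): voice 0 is free -> assigned | voices=[60 71 -]
Op 5: note_on(75): voice 2 is free -> assigned | voices=[60 71 75]
Op 6: note_off(71): free voice 1 | voices=[60 - 75]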